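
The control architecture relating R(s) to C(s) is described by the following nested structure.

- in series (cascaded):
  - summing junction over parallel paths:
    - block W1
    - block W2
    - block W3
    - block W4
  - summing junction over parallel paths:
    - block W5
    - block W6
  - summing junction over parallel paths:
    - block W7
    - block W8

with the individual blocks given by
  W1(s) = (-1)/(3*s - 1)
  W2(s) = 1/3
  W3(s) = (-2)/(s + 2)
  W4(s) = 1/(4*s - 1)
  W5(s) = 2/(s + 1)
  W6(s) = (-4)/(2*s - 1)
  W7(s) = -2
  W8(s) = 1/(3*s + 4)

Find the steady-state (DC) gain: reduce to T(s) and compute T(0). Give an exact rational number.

1. combine W1, W2, W3, W4 in parallel -> (12*s^3 - 58*s^2 + 23*s - 4)/(36*s^3 + 51*s^2 - 39*s + 6)
2. reduce the parallel group W5, W6 -> (-6)/(2*s^2 + s - 1)
3. sum the parallel branches W7, W8 -> (-6*s - 7)/(3*s + 4)
4. combine (W1+W2+W3+W4), (W5+W6), (W7+W8) in series -> (144*s^4 - 528*s^3 - 536*s^2 + 274*s - 56)/(72*s^6 + 234*s^5 + 121*s^4 - 162*s^3 - 59*s^2 + 54*s - 8)
Step 4 gives the overall T(s). Then T(0) = -56/(-8) = 7.

Therefore the answer is 7.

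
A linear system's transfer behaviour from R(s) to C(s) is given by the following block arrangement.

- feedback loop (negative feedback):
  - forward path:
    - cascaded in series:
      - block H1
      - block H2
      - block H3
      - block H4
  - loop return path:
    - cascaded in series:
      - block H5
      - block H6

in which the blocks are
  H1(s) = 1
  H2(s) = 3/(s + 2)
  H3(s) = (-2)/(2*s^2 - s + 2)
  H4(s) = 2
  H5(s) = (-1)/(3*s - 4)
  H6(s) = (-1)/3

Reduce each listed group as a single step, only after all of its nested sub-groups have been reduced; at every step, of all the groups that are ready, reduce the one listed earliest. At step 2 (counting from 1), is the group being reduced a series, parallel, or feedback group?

Answer: series

Working:
[1] cascade H1, H2, H3, H4
[2] multiply H5, H6 (series)
[3] reduce the feedback loop with forward (H1*H2*H3*H4) and return (H5*H6)
Step 2: series.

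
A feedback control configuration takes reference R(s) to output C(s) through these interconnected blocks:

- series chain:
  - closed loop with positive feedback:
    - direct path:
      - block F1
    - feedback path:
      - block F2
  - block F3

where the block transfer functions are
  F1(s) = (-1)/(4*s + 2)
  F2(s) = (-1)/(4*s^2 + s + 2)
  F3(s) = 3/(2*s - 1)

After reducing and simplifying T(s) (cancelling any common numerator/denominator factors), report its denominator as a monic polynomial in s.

1. apply the feedback formula to F1, F2, giving (-4*s^2 - s - 2)/(16*s^3 + 12*s^2 + 10*s + 3)
2. combine [F1/(1-F1*F2)], F3 in series, giving (-12*s^2 - 3*s - 6)/(32*s^4 + 8*s^3 + 8*s^2 - 4*s - 3)
No further cancellation is possible in the step-2 result, so that is T(s). Its denominator becomes monic after dividing by the leading coefficient 32.

Final answer: s^4 + s^3/4 + s^2/4 - s/8 - 3/32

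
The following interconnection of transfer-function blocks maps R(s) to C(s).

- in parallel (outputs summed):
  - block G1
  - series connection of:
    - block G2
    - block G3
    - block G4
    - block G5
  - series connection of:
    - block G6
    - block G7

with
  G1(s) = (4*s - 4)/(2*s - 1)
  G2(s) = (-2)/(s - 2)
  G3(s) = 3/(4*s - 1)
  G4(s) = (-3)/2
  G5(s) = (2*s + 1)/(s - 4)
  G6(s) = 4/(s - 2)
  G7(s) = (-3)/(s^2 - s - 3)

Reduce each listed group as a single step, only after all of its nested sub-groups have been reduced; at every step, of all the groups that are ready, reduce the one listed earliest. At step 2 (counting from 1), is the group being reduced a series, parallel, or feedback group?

Step 1 - combine G2, G3, G4, G5 in series
Step 2 - reduce the series chain G6, G7
Step 3 - reduce the parallel group G1, (G2*G3*G4*G5), (G6*G7)
At step 2 the group reduced is series.

Answer: series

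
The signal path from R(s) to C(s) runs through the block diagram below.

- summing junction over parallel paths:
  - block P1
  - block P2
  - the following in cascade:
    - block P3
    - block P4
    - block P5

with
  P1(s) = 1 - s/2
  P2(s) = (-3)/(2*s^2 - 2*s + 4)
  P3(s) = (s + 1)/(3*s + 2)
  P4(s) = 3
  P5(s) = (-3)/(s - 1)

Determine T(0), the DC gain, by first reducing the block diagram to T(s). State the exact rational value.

Reducing step by step:

Step 1: series reduction of P3, P4, P5 gives (-9*s - 9)/(3*s^2 - s - 2)
Step 2: reduce the parallel group P1, P2, (P3*P4*P5) gives (-3*s^5 + 10*s^4 - 31*s^3 + s^2 - 11*s - 38)/(6*s^4 - 8*s^3 + 10*s^2 - 8)
The step-2 result is T(s). Setting s = 0: T(0) = -38/(-8) = 19/4.

Answer: 19/4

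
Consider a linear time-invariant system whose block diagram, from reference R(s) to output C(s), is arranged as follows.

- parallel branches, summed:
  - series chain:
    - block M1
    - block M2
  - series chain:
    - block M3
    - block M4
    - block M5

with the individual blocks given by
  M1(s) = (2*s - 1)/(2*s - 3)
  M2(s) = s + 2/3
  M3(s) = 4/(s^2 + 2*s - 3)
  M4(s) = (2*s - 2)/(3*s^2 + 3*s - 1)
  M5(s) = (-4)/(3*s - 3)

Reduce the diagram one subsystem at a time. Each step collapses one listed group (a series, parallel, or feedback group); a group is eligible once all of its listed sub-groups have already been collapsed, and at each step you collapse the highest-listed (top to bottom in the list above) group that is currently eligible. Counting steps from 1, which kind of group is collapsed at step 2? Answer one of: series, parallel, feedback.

The answer is series.

Reasoning:
1. reduce the series chain M1, M2
2. multiply M3, M4, M5 (series)
3. sum the parallel branches (M1*M2), (M3*M4*M5)
The group at step 2 is a series group.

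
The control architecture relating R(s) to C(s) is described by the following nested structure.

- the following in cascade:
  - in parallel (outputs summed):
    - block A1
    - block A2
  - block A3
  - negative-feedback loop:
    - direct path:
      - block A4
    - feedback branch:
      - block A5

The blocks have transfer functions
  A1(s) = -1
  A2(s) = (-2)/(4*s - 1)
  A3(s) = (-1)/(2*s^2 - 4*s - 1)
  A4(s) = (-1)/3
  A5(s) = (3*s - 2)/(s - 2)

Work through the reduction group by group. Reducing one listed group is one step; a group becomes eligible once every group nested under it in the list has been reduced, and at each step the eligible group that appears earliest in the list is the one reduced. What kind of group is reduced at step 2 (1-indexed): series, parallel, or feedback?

Answer: feedback

Working:
Step 1. reduce the parallel group A1, A2
Step 2. apply the feedback formula to A4, A5
Step 3. series reduction of (A1+A2), A3, [A4/(1+A4*A5)]
Step 2 collapses a feedback group.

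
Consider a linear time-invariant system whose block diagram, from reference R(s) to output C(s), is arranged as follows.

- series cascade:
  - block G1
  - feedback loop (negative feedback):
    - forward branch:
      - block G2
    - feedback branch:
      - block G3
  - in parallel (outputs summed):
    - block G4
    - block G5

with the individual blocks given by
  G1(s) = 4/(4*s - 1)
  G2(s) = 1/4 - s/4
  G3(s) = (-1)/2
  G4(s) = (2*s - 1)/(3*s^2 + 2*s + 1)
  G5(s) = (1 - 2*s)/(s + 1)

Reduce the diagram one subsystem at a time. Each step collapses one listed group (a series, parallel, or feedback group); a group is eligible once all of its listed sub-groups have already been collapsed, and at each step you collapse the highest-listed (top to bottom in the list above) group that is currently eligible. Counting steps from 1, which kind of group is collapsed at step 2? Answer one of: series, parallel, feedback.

Answer: parallel

Working:
(1) reduce the feedback loop with forward G2 and return G3
(2) combine G4, G5 in parallel
(3) combine G1, [G2/(1+G2*G3)], (G4+G5) in series
Step 2: parallel.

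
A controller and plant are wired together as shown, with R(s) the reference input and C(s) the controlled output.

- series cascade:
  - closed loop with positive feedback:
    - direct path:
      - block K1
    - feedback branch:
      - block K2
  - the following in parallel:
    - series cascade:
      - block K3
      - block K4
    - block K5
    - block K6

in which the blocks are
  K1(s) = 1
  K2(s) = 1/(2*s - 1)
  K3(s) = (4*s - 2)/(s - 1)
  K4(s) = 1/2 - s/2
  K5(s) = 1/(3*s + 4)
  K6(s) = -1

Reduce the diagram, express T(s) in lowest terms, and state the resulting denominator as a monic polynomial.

The answer is s^2 + s/3 - 4/3.

Reasoning:
[1] apply the feedback formula to K1, K2 = (2*s - 1)/(2*s - 2)
[2] cascade K3, K4 = 1 - 2*s
[3] sum the parallel branches (K3*K4), K5, K6 = (-6*s^2 - 8*s + 1)/(3*s + 4)
[4] reduce the series chain [K1/(1-K1*K2)], ((K3*K4)+K5+K6) = (-12*s^3 - 10*s^2 + 10*s - 1)/(6*s^2 + 2*s - 8)
No further cancellation is possible in the step-4 result, so that is T(s). Its denominator becomes monic after dividing by the leading coefficient 6.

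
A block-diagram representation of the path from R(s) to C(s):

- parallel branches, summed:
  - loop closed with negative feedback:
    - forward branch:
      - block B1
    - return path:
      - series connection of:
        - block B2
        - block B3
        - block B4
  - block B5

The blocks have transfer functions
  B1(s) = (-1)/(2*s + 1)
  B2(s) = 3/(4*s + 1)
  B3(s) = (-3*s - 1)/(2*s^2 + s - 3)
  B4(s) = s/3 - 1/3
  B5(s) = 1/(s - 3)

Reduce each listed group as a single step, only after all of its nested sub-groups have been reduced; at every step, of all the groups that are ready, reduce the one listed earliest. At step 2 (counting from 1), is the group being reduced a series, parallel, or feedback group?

Answer: feedback

Working:
(1) cascade B2, B3, B4
(2) reduce the feedback loop with forward B1 and return (B2*B3*B4)
(3) add [B1/(1+B1*(B2*B3*B4))], B5 (parallel)
The group at step 2 is a feedback group.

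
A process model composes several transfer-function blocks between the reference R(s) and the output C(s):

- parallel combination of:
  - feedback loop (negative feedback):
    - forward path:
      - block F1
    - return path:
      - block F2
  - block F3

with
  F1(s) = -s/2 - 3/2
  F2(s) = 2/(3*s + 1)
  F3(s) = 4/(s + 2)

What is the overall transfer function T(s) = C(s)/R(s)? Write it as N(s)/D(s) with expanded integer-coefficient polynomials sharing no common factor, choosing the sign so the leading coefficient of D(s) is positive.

Step 1. feedback reduction of F1, F2; result (-3*s^2 - 10*s - 3)/(4*s - 4)
Step 2. reduce the parallel group [F1/(1+F1*F2)], F3: this yields T(s), and no further normalization is needed

Final answer: (-3*s^3 - 16*s^2 - 7*s - 22)/(4*s^2 + 4*s - 8)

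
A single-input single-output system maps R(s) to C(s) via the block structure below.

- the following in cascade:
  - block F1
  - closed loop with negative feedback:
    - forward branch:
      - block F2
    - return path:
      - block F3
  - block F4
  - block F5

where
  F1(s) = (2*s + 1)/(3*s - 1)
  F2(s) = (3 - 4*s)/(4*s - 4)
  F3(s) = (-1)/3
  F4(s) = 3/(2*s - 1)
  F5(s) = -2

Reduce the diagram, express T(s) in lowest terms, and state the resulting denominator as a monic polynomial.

Reducing step by step:

Step 1: collapse the loop (F2 forward, F3 return), giving (9 - 12*s)/(16*s - 15)
Step 2: combine F1, [F2/(1+F2*F3)], F4, F5 in series, giving (144*s^2 - 36*s - 54)/(96*s^3 - 170*s^2 + 91*s - 15)
Step 2 gives the fully reduced T(s), with no common factor left to cancel. The denominator's leading coefficient is 96, so divide each of its coefficients by 96 to get the monic form.

Answer: s^3 - 85*s^2/48 + 91*s/96 - 5/32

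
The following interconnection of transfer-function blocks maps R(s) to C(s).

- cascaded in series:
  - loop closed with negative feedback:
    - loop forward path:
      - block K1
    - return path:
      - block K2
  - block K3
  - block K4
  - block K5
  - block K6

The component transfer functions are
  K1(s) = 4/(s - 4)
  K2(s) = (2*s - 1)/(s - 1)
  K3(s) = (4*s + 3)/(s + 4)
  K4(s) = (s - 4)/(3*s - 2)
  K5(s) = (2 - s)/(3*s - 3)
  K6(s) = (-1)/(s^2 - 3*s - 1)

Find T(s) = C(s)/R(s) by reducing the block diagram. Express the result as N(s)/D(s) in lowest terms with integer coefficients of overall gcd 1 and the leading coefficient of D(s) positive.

First reduce the diagram to T(s).

(1) reduce the feedback loop with forward K1 and return K2; result (4*s - 4)/(s^2 + 3*s)
(2) reduce the series chain [K1/(1+K1*K2)], K3, K4, K5, K6: this yields T(s), and no further normalization is needed

Answer: (16*s^3 - 84*s^2 + 56*s + 96)/(9*s^6 + 30*s^5 - 114*s^4 - 327*s^3 + 150*s^2 + 72*s)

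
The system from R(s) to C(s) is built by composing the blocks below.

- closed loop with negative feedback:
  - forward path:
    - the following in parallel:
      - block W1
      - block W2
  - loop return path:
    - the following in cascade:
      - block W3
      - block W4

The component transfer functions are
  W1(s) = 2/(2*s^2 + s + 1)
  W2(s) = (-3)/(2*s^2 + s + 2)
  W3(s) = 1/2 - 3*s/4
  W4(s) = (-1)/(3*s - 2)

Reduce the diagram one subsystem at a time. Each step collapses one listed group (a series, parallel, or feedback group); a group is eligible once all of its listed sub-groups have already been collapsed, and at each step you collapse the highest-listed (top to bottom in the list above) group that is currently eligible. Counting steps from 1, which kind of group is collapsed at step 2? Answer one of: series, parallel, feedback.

[1] parallel reduction of W1, W2
[2] cascade W3, W4
[3] reduce the feedback loop with forward (W1+W2) and return (W3*W4)
Step 2 collapses a series group.

Final answer: series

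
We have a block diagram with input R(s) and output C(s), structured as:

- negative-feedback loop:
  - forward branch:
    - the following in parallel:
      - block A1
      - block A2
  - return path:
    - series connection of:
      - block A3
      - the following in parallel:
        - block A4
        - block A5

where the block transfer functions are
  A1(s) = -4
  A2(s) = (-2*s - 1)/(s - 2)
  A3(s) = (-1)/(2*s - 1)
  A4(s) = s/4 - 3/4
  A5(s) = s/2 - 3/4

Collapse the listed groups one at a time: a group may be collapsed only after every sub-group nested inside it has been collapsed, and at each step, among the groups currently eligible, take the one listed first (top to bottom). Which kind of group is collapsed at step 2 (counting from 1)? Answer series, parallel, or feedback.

Step 1. parallel reduction of A1, A2
Step 2. combine A4, A5 in parallel
Step 3. reduce the series chain A3, (A4+A5)
Step 4. close the feedback loop around (A1+A2), (A3*(A4+A5))
Step 2 collapses a parallel group.

Answer: parallel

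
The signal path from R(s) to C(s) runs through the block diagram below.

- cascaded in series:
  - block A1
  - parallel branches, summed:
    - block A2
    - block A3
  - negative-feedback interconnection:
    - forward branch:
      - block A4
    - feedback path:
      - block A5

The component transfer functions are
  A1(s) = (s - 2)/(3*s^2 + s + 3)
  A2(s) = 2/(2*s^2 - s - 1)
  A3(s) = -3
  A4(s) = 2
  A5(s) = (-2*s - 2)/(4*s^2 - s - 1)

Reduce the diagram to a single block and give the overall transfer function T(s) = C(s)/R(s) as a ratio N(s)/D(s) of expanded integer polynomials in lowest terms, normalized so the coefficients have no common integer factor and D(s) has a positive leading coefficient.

Answer: (-48*s^5 + 132*s^4 - 26*s^3 - 108*s^2 + 22*s + 20)/(24*s^6 - 34*s^5 - 17*s^4 - 21*s^3 - 2*s^2 + 35*s + 15)

Working:
1. add A2, A3 (parallel), giving (-6*s^2 + 3*s + 5)/(2*s^2 - s - 1)
2. close the feedback loop around A4, A5, giving (8*s^2 - 2*s - 2)/(4*s^2 - 5*s - 5)
3. reduce the series chain A1, (A2+A3), [A4/(1+A4*A5)] - this is the overall T(s), already in the required normalized form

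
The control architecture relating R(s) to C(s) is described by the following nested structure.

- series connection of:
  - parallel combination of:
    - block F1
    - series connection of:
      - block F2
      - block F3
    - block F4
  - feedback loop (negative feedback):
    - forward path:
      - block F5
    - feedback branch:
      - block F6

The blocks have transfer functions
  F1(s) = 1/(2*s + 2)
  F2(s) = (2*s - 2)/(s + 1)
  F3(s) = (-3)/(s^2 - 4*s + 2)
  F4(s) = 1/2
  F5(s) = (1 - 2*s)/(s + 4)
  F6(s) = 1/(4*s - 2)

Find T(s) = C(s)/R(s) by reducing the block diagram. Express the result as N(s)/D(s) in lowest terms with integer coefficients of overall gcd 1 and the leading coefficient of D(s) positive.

Reducing step by step:

Step 1: series reduction of F2, F3 -> (6 - 6*s)/(s^3 - 3*s^2 - 2*s + 2)
Step 2: parallel reduction of F1, (F2*F3), F4 -> (s^3 - 2*s^2 - 18*s + 16)/(2*s^3 - 6*s^2 - 4*s + 4)
Step 3: close the feedback loop around F5, F6 -> (2 - 4*s)/(2*s + 7)
Step 4: series reduction of (F1+(F2*F3)+F4), [F5/(1+F5*F6)]: this yields T(s), and no further normalization is needed

Answer: (-2*s^4 + 5*s^3 + 34*s^2 - 50*s + 16)/(2*s^4 + s^3 - 25*s^2 - 10*s + 14)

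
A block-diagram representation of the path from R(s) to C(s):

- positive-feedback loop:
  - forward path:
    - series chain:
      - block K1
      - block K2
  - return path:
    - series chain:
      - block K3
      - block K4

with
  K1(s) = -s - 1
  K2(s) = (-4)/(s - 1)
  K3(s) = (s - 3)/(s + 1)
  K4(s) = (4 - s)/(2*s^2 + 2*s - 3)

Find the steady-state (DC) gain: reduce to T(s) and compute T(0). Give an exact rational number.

1. series reduction of K1, K2 -> (4*s + 4)/(s - 1)
2. multiply K3, K4 (series) -> (-s^2 + 7*s - 12)/(2*s^3 + 4*s^2 - s - 3)
3. apply the feedback formula to (K1*K2), (K3*K4) -> (8*s^3 + 16*s^2 - 4*s - 12)/(2*s^3 + 4*s^2 - 33*s + 51)
Evaluating the step-3 result (the overall T(s)) at s = 0 gives T(0) = -12/51 = -4/17.

Final answer: -4/17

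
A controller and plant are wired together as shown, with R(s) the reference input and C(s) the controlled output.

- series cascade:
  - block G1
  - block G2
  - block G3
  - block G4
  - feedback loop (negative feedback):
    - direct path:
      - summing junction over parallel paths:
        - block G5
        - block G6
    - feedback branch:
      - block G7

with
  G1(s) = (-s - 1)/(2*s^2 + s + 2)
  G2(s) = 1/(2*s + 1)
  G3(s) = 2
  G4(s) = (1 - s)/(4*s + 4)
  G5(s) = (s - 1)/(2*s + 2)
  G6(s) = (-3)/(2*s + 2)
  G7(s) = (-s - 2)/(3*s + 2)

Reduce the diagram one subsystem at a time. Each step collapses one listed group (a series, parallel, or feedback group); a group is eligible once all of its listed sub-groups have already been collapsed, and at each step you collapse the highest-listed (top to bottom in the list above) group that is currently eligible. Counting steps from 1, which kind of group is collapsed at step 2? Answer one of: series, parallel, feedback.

Step 1 - reduce the parallel group G5, G6
Step 2 - reduce the feedback loop with forward (G5+G6) and return G7
Step 3 - reduce the series chain G1, G2, G3, G4, [(G5+G6)/(1+(G5+G6)*G7)]
Step 2: feedback.

Final answer: feedback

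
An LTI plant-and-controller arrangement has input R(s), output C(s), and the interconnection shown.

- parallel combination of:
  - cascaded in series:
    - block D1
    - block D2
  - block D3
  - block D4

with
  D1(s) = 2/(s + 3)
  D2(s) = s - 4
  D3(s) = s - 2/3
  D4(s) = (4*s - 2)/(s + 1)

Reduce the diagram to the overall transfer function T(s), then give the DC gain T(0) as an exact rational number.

(1) reduce the series chain D1, D2, giving (2*s - 8)/(s + 3)
(2) combine (D1*D2), D3, D4 in parallel, giving (3*s^3 + 28*s^2 + 13*s - 48)/(3*s^2 + 12*s + 9)
The step-2 result is T(s). Setting s = 0: T(0) = -48/9 = -16/3.

Hence the answer: -16/3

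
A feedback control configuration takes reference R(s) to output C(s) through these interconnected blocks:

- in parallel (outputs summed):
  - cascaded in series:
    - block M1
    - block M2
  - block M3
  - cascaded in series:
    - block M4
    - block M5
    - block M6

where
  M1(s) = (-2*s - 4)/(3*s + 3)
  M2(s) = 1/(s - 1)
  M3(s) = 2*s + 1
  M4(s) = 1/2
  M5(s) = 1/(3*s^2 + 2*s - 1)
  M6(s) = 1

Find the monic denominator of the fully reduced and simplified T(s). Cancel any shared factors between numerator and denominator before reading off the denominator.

Reducing step by step:

Step 1 - multiply M1, M2 (series) -> (-2*s - 4)/(3*s^2 - 3)
Step 2 - cascade M4, M5, M6 -> 1/(6*s^2 + 4*s - 2)
Step 3 - sum the parallel branches (M1*M2), M3, (M4*M5*M6) -> (36*s^4 + 6*s^3 - 54*s^2 - 23*s + 11)/(18*s^3 - 6*s^2 - 18*s + 6)
That last expression is T(s), already simplified. Scaling its denominator by 1/18 (the reciprocal of the leading coefficient) yields the monic denominator.

Answer: s^3 - s^2/3 - s + 1/3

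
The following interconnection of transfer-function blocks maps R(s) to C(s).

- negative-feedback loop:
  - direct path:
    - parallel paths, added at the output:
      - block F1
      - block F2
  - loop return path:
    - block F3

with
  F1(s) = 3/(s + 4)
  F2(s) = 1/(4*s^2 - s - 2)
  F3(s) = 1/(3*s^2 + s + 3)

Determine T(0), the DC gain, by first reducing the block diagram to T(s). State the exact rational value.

1. parallel reduction of F1, F2: (12*s^2 - 2*s - 2)/(4*s^3 + 15*s^2 - 6*s - 8)
2. reduce the feedback loop with forward (F1+F2) and return F3: (36*s^4 + 6*s^3 + 28*s^2 - 8*s - 6)/(12*s^5 + 49*s^4 + 9*s^3 + 27*s^2 - 28*s - 26)
Evaluating the step-2 result (the overall T(s)) at s = 0 gives T(0) = -6/(-26) = 3/13.

Answer: 3/13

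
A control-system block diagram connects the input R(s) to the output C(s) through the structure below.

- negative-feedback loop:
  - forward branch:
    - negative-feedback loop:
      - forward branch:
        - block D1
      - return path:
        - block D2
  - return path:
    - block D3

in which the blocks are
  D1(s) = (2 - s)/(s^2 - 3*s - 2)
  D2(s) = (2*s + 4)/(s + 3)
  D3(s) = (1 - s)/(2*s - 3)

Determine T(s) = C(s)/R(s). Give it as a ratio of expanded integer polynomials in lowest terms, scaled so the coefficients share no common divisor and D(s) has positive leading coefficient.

Answer: (-2*s^3 + s^2 + 15*s - 18)/(2*s^4 - 6*s^3 - 16*s^2 + 30*s)

Working:
1. reduce the feedback loop with forward D1 and return D2 gives (-s^2 - s + 6)/(s^3 - 2*s^2 - 11*s + 2)
2. close the feedback loop around [D1/(1+D1*D2)], D3; the result is T(s) itself (integer coefficients, no common factor, positive leading denominator coefficient)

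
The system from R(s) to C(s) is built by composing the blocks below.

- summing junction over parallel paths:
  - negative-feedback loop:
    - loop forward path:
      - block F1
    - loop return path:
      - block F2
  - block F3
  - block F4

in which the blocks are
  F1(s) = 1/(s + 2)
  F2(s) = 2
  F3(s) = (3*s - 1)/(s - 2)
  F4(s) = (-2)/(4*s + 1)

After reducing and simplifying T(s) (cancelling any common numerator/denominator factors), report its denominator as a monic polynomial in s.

Step 1: apply the feedback formula to F1, F2 -> 1/(s + 4)
Step 2: combine [F1/(1+F1*F2)], F3, F4 in parallel -> (12*s^3 + 49*s^2 - 16*s + 10)/(4*s^3 + 9*s^2 - 30*s - 8)
No further cancellation is possible in the step-2 result, so that is T(s). Its denominator becomes monic after dividing by the leading coefficient 4.

Therefore the answer is s^3 + 9*s^2/4 - 15*s/2 - 2.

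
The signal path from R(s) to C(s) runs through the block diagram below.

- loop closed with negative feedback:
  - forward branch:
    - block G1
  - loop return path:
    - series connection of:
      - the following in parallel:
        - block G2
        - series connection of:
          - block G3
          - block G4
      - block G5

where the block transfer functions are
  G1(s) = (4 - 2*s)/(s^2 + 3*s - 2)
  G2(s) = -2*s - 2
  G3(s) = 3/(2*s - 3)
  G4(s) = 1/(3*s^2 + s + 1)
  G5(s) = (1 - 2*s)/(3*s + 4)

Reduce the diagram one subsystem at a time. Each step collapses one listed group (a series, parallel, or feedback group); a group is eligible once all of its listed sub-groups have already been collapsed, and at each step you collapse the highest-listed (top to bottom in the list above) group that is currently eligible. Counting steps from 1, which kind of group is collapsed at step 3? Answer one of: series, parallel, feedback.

Answer: series

Working:
1. series reduction of G3, G4
2. reduce the parallel group G2, (G3*G4)
3. series reduction of (G2+(G3*G4)), G5
4. close the feedback loop around G1, ((G2+(G3*G4))*G5)
Step 3: series.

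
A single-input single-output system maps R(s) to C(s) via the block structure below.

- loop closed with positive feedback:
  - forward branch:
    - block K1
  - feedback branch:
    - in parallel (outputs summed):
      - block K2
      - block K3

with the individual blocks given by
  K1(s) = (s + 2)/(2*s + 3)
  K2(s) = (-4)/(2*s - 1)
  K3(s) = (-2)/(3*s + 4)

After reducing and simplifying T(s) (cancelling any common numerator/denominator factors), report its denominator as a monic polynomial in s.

1. sum the parallel branches K2, K3 -> (-16*s - 14)/(6*s^2 + 5*s - 4)
2. apply the feedback formula to K1, (K2+K3) -> (6*s^3 + 17*s^2 + 6*s - 8)/(12*s^3 + 44*s^2 + 53*s + 16)
No further cancellation is possible in the step-2 result, so that is T(s). Its denominator becomes monic after dividing by the leading coefficient 12.

Hence the answer: s^3 + 11*s^2/3 + 53*s/12 + 4/3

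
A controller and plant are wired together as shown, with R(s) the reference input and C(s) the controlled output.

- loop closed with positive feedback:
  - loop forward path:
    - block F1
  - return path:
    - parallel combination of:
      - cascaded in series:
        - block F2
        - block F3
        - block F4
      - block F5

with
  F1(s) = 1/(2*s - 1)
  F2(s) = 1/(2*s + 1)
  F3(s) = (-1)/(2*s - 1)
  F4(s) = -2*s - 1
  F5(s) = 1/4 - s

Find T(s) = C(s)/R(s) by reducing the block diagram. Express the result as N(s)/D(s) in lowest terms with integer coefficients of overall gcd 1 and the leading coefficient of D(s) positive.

Step 1: combine F2, F3, F4 in series = 1/(2*s - 1)
Step 2: combine (F2*F3*F4), F5 in parallel = (-8*s^2 + 6*s + 3)/(8*s - 4)
Step 3: close the feedback loop around F1, ((F2*F3*F4)+F5), giving the overall T(s)

Hence the answer: (8*s - 4)/(24*s^2 - 22*s + 1)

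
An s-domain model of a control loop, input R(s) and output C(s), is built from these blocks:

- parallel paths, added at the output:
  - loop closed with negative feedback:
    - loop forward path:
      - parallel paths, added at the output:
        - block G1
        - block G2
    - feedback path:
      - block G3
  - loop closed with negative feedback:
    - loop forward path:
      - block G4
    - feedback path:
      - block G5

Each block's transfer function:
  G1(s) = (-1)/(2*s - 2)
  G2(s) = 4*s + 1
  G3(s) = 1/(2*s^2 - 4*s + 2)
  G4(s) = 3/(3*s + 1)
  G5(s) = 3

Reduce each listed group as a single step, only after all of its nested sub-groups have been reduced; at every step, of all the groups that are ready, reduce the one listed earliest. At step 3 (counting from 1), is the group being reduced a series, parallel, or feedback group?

[1] reduce the parallel group G1, G2
[2] close the feedback loop around (G1+G2), G3
[3] reduce the feedback loop with forward G4 and return G5
[4] reduce the parallel group [(G1+G2)/(1+(G1+G2)*G3)], [G4/(1+G4*G5)]
Step 3 collapses a feedback group.

Hence the answer: feedback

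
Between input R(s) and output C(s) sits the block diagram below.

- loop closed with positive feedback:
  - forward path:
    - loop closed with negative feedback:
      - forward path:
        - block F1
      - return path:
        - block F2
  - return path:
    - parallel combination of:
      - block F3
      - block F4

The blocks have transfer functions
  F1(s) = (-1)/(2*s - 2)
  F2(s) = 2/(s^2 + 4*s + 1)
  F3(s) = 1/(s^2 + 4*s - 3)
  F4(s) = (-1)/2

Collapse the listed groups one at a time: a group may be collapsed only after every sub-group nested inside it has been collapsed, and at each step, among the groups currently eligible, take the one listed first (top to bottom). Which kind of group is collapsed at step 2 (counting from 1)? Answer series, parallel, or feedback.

Step 1: close the feedback loop around F1, F2
Step 2: reduce the parallel group F3, F4
Step 3: collapse the loop ([F1/(1+F1*F2)] forward, (F3+F4) return)
So the answer for step 2 is parallel.

Answer: parallel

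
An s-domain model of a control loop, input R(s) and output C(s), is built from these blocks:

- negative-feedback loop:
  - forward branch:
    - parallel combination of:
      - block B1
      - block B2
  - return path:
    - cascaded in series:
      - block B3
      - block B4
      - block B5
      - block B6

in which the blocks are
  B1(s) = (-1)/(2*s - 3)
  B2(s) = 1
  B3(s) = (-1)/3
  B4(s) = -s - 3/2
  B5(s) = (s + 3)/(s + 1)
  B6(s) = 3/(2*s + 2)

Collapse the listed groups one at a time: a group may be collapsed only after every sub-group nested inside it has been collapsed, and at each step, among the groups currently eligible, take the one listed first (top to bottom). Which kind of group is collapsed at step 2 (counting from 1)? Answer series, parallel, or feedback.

[1] reduce the parallel group B1, B2
[2] reduce the series chain B3, B4, B5, B6
[3] feedback reduction of (B1+B2), (B3*B4*B5*B6)
So the answer for step 2 is series.

Therefore the answer is series.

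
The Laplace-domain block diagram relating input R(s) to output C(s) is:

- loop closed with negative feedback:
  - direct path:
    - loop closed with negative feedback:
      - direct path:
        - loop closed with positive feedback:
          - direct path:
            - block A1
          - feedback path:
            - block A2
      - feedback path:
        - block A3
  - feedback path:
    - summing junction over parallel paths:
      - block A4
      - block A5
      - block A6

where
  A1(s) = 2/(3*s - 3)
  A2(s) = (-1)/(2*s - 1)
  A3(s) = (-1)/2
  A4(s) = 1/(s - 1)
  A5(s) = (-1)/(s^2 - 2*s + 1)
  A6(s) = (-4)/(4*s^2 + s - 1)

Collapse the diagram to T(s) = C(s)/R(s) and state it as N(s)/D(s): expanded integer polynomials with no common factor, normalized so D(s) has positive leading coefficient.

(1) close the feedback loop around A1, A2 = (4*s - 2)/(6*s^2 - 9*s + 5)
(2) collapse the loop ([A1/(1-A1*A2)] forward, A3 return) = (4*s - 2)/(6*s^2 - 11*s + 6)
(3) combine A4, A5, A6 in parallel = (4*s^3 - 11*s^2 + 5*s - 2)/(4*s^4 - 7*s^3 + s^2 + 3*s - 1)
(4) feedback reduction of [[A1/(1-A1*A2)]/(1+[A1/(1-A1*A2)]*A3)], (A4+A5+A6); the result is T(s) itself (integer coefficients, no common factor, positive leading denominator coefficient)

Answer: (16*s^5 - 36*s^4 + 18*s^3 + 10*s^2 - 10*s + 2)/(24*s^6 - 86*s^5 + 123*s^4 - 87*s^3 + 9*s^2 + 11*s - 2)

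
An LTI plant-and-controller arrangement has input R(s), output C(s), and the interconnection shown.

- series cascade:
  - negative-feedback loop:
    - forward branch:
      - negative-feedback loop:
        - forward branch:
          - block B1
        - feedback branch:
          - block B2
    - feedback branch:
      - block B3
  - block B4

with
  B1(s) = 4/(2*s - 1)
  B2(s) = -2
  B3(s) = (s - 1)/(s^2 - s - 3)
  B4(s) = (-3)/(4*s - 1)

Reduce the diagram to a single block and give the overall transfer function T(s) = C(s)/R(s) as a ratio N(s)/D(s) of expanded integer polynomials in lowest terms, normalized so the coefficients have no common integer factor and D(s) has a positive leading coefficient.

Answer: (-12*s^2 + 12*s + 36)/(8*s^4 - 46*s^3 + 39*s^2 + 85*s - 23)

Working:
Step 1 - close the feedback loop around B1, B2, giving 4/(2*s - 9)
Step 2 - apply the feedback formula to [B1/(1+B1*B2)], B3, giving (4*s^2 - 4*s - 12)/(2*s^3 - 11*s^2 + 7*s + 23)
Step 3 - cascade [[B1/(1+B1*B2)]/(1+[B1/(1+B1*B2)]*B3)], B4; the result is T(s) itself (integer coefficients, no common factor, positive leading denominator coefficient)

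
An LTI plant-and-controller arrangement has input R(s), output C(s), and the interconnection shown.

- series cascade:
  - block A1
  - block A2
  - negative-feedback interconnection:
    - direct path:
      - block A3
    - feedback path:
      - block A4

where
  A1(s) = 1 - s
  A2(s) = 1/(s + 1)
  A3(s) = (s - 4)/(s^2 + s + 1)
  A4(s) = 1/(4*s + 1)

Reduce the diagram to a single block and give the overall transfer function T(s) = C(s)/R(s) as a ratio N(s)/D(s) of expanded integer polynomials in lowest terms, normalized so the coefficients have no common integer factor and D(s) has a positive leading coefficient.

(1) reduce the feedback loop with forward A3 and return A4 = (4*s^2 - 15*s - 4)/(4*s^3 + 5*s^2 + 6*s - 3)
(2) multiply A1, A2, [A3/(1+A3*A4)] (series), which is the overall transfer function T(s) = C(s)/R(s) in lowest terms

Final answer: (-4*s^3 + 19*s^2 - 11*s - 4)/(4*s^4 + 9*s^3 + 11*s^2 + 3*s - 3)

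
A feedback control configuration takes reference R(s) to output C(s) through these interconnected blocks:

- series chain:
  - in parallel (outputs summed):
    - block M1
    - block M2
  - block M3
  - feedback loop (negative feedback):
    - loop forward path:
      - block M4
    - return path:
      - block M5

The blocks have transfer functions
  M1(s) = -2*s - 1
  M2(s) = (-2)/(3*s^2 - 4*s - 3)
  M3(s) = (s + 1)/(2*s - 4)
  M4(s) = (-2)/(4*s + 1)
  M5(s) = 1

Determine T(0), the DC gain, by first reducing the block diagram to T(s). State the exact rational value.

Step 1: combine M1, M2 in parallel gives (-6*s^3 + 5*s^2 + 10*s + 1)/(3*s^2 - 4*s - 3)
Step 2: reduce the feedback loop with forward M4 and return M5 gives (-2)/(4*s - 1)
Step 3: combine (M1+M2), M3, [M4/(1+M4*M5)] in series gives (6*s^4 + s^3 - 15*s^2 - 11*s - 1)/(12*s^4 - 43*s^3 + 30*s^2 + 19*s - 6)
That last expression is T(s); at s = 0 only the constant terms survive, so T(0) = -1/(-6) = 1/6.

Answer: 1/6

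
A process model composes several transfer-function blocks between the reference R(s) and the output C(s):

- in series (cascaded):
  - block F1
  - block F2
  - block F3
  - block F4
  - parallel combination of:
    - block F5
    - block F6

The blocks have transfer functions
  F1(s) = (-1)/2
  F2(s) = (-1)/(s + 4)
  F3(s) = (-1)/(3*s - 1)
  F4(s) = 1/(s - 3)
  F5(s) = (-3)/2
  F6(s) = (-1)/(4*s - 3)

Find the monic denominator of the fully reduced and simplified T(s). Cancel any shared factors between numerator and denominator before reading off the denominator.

Step 1: parallel reduction of F5, F6 gives (7 - 12*s)/(8*s - 6)
Step 2: reduce the series chain F1, F2, F3, F4, (F5+F6) gives (12*s - 7)/(48*s^4 - 4*s^3 - 616*s^2 + 636*s - 144)
T(s) is the step-2 result (common factors already cancelled). Leading coefficient of the denominator: 48. Divide through by 48 for the monic polynomial.

Final answer: s^4 - s^3/12 - 77*s^2/6 + 53*s/4 - 3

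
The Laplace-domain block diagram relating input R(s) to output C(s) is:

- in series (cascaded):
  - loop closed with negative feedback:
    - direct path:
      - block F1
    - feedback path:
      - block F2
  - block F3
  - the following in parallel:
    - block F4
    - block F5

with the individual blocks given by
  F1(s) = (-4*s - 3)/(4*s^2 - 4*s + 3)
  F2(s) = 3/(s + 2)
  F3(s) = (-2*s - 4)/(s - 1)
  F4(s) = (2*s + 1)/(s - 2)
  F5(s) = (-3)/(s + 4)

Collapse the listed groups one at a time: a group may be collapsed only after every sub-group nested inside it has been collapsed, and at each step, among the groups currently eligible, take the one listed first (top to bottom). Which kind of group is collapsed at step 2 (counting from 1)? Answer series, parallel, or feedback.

Answer: parallel

Working:
[1] reduce the feedback loop with forward F1 and return F2
[2] add F4, F5 (parallel)
[3] multiply [F1/(1+F1*F2)], F3, (F4+F5) (series)
At step 2 the group reduced is parallel.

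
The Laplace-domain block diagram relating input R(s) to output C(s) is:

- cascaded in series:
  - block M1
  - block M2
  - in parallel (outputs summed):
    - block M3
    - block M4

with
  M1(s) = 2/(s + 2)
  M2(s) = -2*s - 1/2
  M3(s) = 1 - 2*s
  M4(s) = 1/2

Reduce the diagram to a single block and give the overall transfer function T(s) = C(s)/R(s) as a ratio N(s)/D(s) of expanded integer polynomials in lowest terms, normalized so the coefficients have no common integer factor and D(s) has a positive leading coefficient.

Step 1: sum the parallel branches M3, M4, giving 3/2 - 2*s
Step 2: reduce the series chain M1, M2, (M3+M4), giving the overall T(s)

Final answer: (16*s^2 - 8*s - 3)/(2*s + 4)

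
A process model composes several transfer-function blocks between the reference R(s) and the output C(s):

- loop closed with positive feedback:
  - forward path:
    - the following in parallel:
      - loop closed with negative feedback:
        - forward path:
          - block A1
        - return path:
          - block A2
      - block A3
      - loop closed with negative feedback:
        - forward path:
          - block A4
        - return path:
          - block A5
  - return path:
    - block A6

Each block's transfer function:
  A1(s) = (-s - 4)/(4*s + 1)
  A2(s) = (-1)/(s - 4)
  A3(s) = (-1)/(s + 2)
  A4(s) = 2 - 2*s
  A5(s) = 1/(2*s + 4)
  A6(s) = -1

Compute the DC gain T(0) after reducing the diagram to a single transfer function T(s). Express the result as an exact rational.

1. collapse the loop (A1 forward, A2 return): (16 - s^2)/(4*s^2 - 14*s)
2. reduce the feedback loop with forward A4 and return A5: -2*s^2/3 - 2*s/3 + 4/3
3. combine [A1/(1+A1*A2)], A3, [A4/(1+A4*A5)] in parallel: (-8*s^5 + 4*s^4 + 81*s^3 + 14*s^2 - 22*s + 96)/(12*s^3 - 18*s^2 - 84*s)
4. close the feedback loop around ([A1/(1+A1*A2)]+A3+[A4/(1+A4*A5)]), A6: (8*s^5 - 4*s^4 - 81*s^3 - 14*s^2 + 22*s - 96)/(8*s^5 - 4*s^4 - 93*s^3 + 4*s^2 + 106*s - 96)
The step-4 result is T(s). Setting s = 0: T(0) = -96/(-96) = 1.

Therefore the answer is 1.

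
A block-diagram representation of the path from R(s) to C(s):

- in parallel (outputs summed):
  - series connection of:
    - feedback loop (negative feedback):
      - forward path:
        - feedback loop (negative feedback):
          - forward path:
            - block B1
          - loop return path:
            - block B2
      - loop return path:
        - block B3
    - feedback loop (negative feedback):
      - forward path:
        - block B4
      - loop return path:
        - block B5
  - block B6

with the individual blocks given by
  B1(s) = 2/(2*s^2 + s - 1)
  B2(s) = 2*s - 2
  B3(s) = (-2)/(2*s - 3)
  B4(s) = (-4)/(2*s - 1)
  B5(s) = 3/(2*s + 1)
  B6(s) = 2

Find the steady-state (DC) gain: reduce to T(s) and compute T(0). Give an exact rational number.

1. apply the feedback formula to B1, B2; result 2/(2*s^2 + 5*s - 5)
2. reduce the feedback loop with forward [B1/(1+B1*B2)] and return B3; result (4*s - 6)/(4*s^3 + 4*s^2 - 25*s + 11)
3. reduce the feedback loop with forward B4 and return B5; result (-8*s - 4)/(4*s^2 - 13)
4. reduce the series chain [[B1/(1+B1*B2)]/(1+[B1/(1+B1*B2)]*B3)], [B4/(1+B4*B5)]; result (-32*s^2 + 32*s + 24)/(16*s^5 + 16*s^4 - 152*s^3 - 8*s^2 + 325*s - 143)
5. parallel reduction of ([[B1/(1+B1*B2)]/(1+[B1/(1+B1*B2)]*B3)]*[B4/(1+B4*B5)]), B6; result (32*s^5 + 32*s^4 - 304*s^3 - 48*s^2 + 682*s - 262)/(16*s^5 + 16*s^4 - 152*s^3 - 8*s^2 + 325*s - 143)
Step 5 gives the overall T(s). Then T(0) = -262/(-143) = 262/143.

Final answer: 262/143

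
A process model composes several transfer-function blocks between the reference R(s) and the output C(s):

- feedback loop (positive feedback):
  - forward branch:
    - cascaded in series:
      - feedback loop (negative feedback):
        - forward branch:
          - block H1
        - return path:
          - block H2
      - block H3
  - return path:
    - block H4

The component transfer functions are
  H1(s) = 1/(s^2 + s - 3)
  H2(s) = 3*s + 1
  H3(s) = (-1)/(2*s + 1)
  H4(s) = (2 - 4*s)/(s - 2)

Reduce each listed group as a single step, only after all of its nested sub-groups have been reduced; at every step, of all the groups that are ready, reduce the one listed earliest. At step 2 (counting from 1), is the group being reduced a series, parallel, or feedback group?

Answer: series

Working:
Step 1 - feedback reduction of H1, H2
Step 2 - multiply [H1/(1+H1*H2)], H3 (series)
Step 3 - close the feedback loop around ([H1/(1+H1*H2)]*H3), H4
At step 2 the group reduced is series.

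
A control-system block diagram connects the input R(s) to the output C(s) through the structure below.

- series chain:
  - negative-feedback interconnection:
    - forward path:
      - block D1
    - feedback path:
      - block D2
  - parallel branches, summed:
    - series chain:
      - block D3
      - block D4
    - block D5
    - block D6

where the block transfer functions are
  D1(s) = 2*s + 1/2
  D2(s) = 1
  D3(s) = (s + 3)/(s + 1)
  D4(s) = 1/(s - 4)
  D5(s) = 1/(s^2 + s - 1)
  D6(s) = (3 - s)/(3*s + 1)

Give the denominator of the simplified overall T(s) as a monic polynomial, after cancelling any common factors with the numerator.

Step 1 - feedback reduction of D1, D2 -> (4*s + 1)/(4*s + 3)
Step 2 - multiply D3, D4 (series) -> (s + 3)/(s^2 - 3*s - 4)
Step 3 - parallel reduction of (D3*D4), D5, D6 -> (-s^5 + 8*s^4 + 18*s^3 - 21*s^2 - 29*s + 5)/(3*s^5 - 5*s^4 - 26*s^3 - 11*s^2 + 11*s + 4)
Step 4 - series reduction of [D1/(1+D1*D2)], ((D3*D4)+D5+D6) -> (-4*s^6 + 31*s^5 + 80*s^4 - 66*s^3 - 137*s^2 - 9*s + 5)/(12*s^6 - 11*s^5 - 119*s^4 - 122*s^3 + 11*s^2 + 49*s + 12)
No further cancellation is possible in the step-4 result, so that is T(s). Its denominator becomes monic after dividing by the leading coefficient 12.

Answer: s^6 - 11*s^5/12 - 119*s^4/12 - 61*s^3/6 + 11*s^2/12 + 49*s/12 + 1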